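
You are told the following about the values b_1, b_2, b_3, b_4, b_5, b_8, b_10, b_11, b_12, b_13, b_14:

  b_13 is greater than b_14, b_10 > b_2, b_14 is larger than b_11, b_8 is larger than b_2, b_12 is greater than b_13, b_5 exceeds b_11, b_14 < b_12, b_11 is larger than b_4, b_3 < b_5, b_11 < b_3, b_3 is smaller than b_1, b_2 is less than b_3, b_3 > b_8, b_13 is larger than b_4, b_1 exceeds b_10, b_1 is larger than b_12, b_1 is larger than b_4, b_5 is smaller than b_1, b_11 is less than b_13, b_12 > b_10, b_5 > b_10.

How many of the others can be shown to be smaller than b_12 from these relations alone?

6

From b_12 the given relations immediately reach b_10, b_14, b_13.
From those, b_4, b_2, b_11 — 6 in total.
Nothing else is reachable below b_12; 6 in all.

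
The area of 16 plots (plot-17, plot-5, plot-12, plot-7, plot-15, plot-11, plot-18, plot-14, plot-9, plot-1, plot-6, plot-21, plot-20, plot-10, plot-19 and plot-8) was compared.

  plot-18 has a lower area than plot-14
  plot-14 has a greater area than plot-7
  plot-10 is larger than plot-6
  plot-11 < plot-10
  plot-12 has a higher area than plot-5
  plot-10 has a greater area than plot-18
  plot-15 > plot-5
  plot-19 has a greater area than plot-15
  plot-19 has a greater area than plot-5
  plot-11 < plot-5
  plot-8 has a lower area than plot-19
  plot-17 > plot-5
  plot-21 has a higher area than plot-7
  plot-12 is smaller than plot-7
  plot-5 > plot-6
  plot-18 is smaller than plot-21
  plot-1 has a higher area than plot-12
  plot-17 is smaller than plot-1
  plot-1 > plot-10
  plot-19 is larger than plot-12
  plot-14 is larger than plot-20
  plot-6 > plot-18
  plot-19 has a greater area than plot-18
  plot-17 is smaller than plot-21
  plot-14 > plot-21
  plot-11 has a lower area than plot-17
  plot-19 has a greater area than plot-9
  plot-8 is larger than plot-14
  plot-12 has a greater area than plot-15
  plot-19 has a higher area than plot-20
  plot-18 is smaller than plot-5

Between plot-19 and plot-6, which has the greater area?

plot-19

Chaining the given relations: plot-6 < plot-5 < plot-15 < plot-12 < plot-7 < plot-21 < plot-14 < plot-8 < plot-19.
So plot-6 < plot-19; plot-19 is the larger of the two.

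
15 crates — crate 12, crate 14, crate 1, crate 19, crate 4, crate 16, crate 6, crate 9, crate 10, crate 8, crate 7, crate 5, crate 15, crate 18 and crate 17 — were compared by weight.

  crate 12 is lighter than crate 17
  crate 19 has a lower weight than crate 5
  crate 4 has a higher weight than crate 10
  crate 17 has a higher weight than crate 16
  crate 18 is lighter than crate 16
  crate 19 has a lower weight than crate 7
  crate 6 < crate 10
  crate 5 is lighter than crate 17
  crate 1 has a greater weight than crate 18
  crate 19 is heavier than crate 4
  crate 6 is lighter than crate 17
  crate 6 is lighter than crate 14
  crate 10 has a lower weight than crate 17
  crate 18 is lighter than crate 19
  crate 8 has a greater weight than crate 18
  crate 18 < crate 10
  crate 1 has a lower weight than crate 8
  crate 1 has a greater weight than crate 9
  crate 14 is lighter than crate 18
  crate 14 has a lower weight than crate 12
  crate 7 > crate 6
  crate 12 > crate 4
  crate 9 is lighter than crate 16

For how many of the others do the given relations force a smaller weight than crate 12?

The elements the relations force below crate 12 are crate 6, crate 14, crate 18, crate 10, crate 4 — no chain reaches any other.
That is 5.

5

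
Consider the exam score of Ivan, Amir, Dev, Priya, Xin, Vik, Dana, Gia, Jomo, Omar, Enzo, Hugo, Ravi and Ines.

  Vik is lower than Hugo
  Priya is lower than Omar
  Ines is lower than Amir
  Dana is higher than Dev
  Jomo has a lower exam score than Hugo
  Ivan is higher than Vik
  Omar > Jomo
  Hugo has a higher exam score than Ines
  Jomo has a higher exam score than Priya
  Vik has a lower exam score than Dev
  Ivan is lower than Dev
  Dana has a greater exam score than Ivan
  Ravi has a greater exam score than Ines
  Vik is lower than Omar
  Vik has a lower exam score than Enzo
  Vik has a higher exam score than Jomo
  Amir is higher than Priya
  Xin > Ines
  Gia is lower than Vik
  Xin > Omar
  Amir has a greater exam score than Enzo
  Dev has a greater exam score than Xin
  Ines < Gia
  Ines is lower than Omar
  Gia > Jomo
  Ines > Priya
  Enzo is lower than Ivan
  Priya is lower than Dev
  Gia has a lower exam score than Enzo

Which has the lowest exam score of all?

Priya

Ines is not least since Priya < Ines; Jomo is not least since Priya < Jomo; Gia is not least since Ines < Gia; Ravi is not least since Ines < Ravi; Vik is not least since Jomo < Vik; Hugo is not least since Ines < Hugo; Omar is not least since Vik < Omar; Enzo is not least since Gia < Enzo; Xin is not least since Ines < Xin; Amir is not least since Priya < Amir; Ivan is not least since Enzo < Ivan; Dev is not least since Vik < Dev; Dana is not least since Dev < Dana.
Only Priya has nothing below it, so Priya is the lowest exam score.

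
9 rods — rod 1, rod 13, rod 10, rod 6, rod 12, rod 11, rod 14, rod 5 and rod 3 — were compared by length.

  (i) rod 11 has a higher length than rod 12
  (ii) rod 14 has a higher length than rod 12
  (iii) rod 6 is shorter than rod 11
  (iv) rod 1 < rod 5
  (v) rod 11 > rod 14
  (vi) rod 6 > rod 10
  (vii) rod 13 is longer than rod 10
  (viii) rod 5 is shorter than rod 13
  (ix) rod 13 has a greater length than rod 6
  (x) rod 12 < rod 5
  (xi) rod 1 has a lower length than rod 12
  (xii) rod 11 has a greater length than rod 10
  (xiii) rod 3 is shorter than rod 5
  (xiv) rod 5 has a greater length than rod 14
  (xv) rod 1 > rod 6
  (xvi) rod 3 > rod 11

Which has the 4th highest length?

Chaining the given pairs: rod 10 < rod 6 < rod 1 < rod 12 < rod 14 < rod 11 < rod 3 < rod 5 < rod 13.
The 4th largest is rod 11.

rod 11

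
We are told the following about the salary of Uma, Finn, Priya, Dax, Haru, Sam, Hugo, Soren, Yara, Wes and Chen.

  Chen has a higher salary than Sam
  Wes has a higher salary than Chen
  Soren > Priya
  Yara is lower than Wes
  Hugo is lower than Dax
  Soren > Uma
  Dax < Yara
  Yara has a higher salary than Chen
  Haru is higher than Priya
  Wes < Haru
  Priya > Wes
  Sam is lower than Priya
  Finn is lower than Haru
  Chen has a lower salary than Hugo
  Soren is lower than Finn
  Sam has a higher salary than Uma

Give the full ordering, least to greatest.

Nothing is placed below Uma, so it is least; from there Uma < Sam; Sam < Chen; Chen < Hugo; Hugo < Dax; Dax < Yara; Yara < Wes; Wes < Priya; Priya < Soren; Soren < Finn; Finn < Haru, each given directly.

Uma < Sam < Chen < Hugo < Dax < Yara < Wes < Priya < Soren < Finn < Haru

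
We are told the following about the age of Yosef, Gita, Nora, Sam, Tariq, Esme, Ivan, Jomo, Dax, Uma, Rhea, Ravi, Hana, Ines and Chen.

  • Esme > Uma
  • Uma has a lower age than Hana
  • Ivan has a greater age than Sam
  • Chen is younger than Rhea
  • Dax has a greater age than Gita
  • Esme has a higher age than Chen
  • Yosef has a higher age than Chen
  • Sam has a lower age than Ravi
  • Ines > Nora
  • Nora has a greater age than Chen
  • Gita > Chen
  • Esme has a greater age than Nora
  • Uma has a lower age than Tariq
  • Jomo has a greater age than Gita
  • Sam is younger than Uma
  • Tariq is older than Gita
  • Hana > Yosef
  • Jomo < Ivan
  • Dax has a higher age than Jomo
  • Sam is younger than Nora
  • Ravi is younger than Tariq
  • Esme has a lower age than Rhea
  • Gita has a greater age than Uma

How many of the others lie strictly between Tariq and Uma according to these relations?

1

The relations place Uma below Tariq. An element lies strictly between them when it is forced above Uma and also forced below Tariq.
Above Uma: {Gita, Esme, Jomo, Ivan, Rhea, Dax, Hana}. Below Tariq: {Sam, Chen, Gita, Ravi}.
Intersection: {Gita} — 1.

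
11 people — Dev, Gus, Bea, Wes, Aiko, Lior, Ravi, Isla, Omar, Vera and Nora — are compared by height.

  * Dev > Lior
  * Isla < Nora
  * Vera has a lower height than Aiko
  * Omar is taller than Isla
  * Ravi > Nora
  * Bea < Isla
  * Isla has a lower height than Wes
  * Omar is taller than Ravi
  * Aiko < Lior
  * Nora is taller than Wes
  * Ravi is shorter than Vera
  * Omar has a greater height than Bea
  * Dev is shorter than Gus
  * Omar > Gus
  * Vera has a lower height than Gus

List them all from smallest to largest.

Bea < Isla < Wes < Nora < Ravi < Vera < Aiko < Lior < Dev < Gus < Omar

Nothing is placed below Bea, so it is least; from there Bea < Isla; Isla < Wes; Wes < Nora; Nora < Ravi; Ravi < Vera; Vera < Aiko; Aiko < Lior; Lior < Dev; Dev < Gus; Gus < Omar, each given directly.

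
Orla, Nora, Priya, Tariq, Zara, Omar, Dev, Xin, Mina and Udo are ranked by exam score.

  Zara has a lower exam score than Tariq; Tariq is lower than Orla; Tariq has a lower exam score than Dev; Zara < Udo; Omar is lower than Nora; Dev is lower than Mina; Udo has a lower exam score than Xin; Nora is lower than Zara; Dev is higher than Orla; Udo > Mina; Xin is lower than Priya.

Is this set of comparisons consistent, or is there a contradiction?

consistent

The single ordering Omar < Nora < Zara < Tariq < Orla < Dev < Mina < Udo < Xin < Priya satisfies every listed relation, so no contradiction arises.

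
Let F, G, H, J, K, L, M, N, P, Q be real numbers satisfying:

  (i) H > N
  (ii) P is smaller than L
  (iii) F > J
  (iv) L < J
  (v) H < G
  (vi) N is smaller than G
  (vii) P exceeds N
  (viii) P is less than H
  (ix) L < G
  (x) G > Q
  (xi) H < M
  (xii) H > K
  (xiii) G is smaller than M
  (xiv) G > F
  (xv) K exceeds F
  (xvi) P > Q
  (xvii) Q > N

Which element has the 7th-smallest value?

K

The consecutive relations fix a unique order: N < Q < P < L < J < F < K < H < G < M.
The 7th smallest is K.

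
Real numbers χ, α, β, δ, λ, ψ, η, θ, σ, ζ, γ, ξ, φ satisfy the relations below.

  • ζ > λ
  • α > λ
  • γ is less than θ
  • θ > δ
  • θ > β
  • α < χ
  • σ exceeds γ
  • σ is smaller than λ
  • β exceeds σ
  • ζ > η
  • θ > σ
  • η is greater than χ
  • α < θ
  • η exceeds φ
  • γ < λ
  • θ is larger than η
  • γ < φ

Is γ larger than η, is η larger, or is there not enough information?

η

γ < σ and σ < λ give γ < λ.
With λ < α: γ < σ < λ < α.
Then α < χ extends the chain to χ.
Then χ < η extends the chain to η.
So η is larger.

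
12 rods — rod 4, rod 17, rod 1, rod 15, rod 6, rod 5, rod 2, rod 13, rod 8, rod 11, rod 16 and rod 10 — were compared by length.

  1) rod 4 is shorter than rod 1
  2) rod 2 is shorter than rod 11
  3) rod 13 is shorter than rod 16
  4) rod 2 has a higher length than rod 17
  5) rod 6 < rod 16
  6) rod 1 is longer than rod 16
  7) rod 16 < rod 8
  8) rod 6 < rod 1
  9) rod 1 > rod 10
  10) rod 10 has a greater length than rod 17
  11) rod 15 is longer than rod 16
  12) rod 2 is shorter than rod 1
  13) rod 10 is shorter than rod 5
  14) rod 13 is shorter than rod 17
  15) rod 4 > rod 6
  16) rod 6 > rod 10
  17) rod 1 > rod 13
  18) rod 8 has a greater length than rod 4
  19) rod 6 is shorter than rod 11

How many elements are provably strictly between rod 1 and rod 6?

2

The relations place rod 6 below rod 1. An element lies strictly between them when it is forced above rod 6 and also forced below rod 1.
Above rod 6: {rod 4, rod 16, rod 15, rod 8, rod 11}. Below rod 1: {rod 13, rod 17, rod 10, rod 4, rod 16, rod 2}.
Intersection: {rod 4, rod 16} — 2.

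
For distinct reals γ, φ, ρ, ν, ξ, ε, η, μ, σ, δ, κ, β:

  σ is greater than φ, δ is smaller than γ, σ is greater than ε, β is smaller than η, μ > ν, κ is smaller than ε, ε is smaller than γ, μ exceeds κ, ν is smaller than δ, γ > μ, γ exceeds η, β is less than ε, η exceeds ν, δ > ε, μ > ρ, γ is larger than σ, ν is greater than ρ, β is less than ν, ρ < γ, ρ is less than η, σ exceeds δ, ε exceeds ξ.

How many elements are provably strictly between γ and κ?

4

Chaining upward from κ reaches: ε, δ, σ, μ.
Chaining downward from γ reaches: ξ, β, φ, ρ, ν, η, ε, δ, σ, μ.
Strictly between κ and γ are those in both lists: ε, δ, σ, μ — 4 elements.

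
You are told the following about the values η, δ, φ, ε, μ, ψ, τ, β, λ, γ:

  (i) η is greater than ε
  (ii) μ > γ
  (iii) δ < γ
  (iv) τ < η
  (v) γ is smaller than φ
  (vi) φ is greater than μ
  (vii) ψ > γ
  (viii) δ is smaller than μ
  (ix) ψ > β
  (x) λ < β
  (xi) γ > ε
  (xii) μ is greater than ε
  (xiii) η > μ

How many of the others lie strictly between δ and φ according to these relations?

2

Chaining upward from δ reaches: γ, μ, η, ψ.
Chaining downward from φ reaches: ε, γ, μ.
Strictly between δ and φ are those in both lists: γ, μ — 2 elements.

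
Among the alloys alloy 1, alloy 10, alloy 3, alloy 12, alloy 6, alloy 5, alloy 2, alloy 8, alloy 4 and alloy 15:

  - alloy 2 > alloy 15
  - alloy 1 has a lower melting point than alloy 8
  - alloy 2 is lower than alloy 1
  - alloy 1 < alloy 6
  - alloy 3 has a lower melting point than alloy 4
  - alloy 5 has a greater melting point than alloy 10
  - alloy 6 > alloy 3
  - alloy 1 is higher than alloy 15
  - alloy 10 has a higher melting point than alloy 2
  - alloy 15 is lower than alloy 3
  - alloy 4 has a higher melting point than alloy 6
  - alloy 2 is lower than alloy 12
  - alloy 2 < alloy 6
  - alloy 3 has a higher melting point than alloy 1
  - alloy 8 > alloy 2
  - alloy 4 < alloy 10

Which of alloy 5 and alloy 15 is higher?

Link the given pairs in sequence: alloy 15 < alloy 2; alloy 2 < alloy 1; alloy 1 < alloy 3; alloy 3 < alloy 6; alloy 6 < alloy 4; alloy 4 < alloy 10; alloy 10 < alloy 5.
Together: alloy 15 < alloy 2 < alloy 1 < alloy 3 < alloy 6 < alloy 4 < alloy 10 < alloy 5.
So alloy 15 < alloy 5; alloy 5 is the higher of the two.

alloy 5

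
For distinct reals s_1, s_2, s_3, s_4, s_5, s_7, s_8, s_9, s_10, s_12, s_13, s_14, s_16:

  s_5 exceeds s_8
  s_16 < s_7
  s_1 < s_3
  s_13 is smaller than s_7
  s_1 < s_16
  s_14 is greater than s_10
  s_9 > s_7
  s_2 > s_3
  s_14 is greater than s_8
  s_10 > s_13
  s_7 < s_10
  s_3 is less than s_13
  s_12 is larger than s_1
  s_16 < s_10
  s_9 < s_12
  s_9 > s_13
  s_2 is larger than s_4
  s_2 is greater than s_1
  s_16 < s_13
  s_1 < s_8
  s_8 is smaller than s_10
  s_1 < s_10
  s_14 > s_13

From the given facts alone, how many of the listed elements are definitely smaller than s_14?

7

Directly below s_14: s_13, s_8, s_10.
One step further: s_1, s_3, s_16, s_7 (7 so far).
Nothing else is reachable below s_14; 7 in all.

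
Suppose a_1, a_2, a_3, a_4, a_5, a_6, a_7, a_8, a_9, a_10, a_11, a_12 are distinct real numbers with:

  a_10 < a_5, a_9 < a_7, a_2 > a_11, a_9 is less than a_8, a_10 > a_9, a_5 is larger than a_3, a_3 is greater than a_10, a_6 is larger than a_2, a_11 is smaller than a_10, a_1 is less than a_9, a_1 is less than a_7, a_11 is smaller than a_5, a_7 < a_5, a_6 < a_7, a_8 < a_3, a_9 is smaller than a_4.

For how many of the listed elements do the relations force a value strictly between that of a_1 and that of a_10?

Chaining upward from a_1 reaches: a_9, a_8, a_4, a_3, a_7, a_5.
Chaining downward from a_10 reaches: a_9, a_11.
Strictly between a_1 and a_10 are those in both lists: a_9 — 1 element.

1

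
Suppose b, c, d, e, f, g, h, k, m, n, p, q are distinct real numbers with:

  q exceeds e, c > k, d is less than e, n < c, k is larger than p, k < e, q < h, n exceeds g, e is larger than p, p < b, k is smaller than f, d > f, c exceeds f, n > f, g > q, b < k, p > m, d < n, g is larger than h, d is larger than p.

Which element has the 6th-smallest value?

The consecutive relations fix a unique order: m < p < b < k < f < d < e < q < h < g < n < c.
The 6th smallest is d.

d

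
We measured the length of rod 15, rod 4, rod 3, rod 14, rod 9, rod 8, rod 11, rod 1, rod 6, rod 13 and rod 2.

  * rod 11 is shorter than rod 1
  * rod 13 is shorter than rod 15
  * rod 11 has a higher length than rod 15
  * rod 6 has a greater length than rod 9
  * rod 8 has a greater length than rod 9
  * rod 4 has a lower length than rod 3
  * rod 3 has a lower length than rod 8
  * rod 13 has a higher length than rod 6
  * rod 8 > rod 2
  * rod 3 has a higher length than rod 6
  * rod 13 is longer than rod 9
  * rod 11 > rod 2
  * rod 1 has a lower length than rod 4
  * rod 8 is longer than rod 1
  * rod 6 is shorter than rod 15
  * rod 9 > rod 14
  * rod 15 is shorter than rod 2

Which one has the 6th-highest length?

Piecing the relations together gives one ordering: rod 14 < rod 9 < rod 6 < rod 13 < rod 15 < rod 2 < rod 11 < rod 1 < rod 4 < rod 3 < rod 8.
Counting 6 from the largest end gives rod 2.

rod 2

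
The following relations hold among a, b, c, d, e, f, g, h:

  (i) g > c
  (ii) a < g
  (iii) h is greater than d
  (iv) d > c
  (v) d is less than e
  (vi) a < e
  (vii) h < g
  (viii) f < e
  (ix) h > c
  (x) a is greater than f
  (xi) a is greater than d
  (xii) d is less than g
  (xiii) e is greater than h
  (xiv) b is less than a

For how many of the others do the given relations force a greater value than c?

The elements the relations force above c are d, h, a, e, g — no chain reaches any other.
That is 5.

5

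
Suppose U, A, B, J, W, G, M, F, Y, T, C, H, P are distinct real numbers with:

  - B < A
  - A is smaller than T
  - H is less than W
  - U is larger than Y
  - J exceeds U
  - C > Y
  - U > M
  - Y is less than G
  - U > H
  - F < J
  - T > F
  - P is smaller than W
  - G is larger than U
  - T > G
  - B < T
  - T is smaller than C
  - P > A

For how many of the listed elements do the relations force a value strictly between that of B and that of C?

Chaining upward from B reaches: A, P, T, W.
Chaining downward from C reaches: M, A, Y, H, F, U, G, T.
Strictly between B and C are those in both lists: A, T — 2 elements.

2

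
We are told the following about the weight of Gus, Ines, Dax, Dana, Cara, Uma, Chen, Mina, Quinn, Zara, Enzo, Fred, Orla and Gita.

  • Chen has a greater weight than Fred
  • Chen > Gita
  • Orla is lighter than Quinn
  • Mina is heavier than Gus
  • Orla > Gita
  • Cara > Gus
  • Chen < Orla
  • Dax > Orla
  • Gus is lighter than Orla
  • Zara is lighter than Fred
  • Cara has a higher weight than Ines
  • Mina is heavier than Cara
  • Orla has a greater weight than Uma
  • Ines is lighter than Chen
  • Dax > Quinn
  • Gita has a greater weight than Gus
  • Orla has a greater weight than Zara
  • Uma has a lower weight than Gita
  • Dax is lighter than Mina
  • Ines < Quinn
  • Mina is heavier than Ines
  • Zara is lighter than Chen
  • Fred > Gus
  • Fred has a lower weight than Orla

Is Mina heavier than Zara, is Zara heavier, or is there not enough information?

Mina

Zara < Fred and Fred < Chen give Zara < Chen.
Then Chen < Orla extends the chain to Orla.
With Orla < Quinn: Zara < Fred < Chen < Orla < Quinn.
Then Quinn < Dax extends the chain to Dax.
Then Dax < Mina extends the chain to Mina.
So Mina is heavier.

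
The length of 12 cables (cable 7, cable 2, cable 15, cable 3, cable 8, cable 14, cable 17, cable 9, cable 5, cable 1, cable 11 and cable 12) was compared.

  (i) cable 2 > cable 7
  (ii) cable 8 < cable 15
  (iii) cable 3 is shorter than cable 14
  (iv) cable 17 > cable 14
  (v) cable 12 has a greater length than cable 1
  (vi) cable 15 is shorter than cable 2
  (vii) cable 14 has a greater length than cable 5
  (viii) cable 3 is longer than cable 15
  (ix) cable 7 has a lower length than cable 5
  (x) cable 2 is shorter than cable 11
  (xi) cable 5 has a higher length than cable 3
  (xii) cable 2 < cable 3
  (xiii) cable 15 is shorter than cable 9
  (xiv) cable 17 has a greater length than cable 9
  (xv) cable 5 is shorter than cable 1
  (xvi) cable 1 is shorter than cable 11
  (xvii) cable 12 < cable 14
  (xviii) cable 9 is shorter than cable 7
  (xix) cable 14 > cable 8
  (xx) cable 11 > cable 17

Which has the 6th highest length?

Piecing the relations together gives one ordering: cable 8 < cable 15 < cable 9 < cable 7 < cable 2 < cable 3 < cable 5 < cable 1 < cable 12 < cable 14 < cable 17 < cable 11.
Counting 6 from the largest end gives cable 5.

cable 5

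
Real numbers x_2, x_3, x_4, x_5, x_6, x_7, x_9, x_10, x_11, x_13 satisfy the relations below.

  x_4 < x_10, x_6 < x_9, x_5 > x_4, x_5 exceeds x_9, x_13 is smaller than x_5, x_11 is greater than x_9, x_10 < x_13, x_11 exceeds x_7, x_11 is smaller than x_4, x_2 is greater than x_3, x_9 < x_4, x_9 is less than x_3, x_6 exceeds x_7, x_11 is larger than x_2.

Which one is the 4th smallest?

x_3

Chaining the given pairs: x_7 < x_6 < x_9 < x_3 < x_2 < x_11 < x_4 < x_10 < x_13 < x_5.
The 4th smallest is x_3.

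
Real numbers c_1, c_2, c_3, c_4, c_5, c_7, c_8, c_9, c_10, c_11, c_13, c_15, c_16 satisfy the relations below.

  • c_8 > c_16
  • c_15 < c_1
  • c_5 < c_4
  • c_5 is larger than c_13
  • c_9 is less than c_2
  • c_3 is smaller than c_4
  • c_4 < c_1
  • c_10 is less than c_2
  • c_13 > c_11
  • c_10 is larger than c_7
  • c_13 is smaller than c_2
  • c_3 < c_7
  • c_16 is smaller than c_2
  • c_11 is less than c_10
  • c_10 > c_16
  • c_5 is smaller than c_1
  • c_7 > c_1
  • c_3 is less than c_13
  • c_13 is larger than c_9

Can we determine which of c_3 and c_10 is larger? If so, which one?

c_10

The relevant relations are c_3 < c_13; c_13 < c_5; c_5 < c_4; c_4 < c_1; c_1 < c_7; c_7 < c_10.
Together: c_3 < c_13 < c_5 < c_4 < c_1 < c_7 < c_10.
So c_10 is larger.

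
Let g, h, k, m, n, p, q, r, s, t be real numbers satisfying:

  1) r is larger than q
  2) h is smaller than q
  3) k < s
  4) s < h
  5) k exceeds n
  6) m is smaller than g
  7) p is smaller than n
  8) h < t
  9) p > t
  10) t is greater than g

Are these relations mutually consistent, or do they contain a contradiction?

inconsistent

Chaining the given relations yields t < p < n < k < s < h, so t < h. But one relation states h < t. These cannot both hold.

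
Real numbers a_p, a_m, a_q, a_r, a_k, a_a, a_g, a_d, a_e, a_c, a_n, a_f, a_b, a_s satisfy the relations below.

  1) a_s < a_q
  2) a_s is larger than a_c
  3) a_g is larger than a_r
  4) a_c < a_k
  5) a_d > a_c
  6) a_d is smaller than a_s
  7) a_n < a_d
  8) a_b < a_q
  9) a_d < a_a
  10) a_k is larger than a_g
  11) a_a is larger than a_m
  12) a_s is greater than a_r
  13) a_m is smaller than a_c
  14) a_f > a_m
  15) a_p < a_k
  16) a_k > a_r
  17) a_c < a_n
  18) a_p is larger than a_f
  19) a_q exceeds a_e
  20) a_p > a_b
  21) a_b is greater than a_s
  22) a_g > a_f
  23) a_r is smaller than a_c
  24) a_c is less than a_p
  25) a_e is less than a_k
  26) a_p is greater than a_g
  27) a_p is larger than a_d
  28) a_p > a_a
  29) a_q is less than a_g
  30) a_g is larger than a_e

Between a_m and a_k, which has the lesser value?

a_m

a_m < a_c < a_n < a_d < a_s < a_b < a_q < a_g < a_p < a_k, by transitivity through a_c, a_n, a_d, a_s, a_b, a_q, a_g, a_p.
So a_m < a_k; a_m is the smaller of the two.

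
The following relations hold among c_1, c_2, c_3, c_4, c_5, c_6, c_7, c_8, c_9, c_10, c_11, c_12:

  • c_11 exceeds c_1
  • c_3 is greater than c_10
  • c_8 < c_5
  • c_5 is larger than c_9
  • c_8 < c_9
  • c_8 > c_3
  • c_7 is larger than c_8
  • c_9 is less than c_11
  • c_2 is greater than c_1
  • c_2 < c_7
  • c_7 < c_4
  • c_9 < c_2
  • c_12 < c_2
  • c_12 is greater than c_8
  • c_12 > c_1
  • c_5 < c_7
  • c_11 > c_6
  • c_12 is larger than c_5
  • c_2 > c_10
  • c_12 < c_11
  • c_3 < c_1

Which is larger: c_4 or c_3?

c_4

c_3 < c_8 < c_9 < c_5 < c_12 < c_2 < c_7 < c_4, by transitivity through c_8, c_9, c_5, c_12, c_2, c_7.
So c_3 < c_4; c_4 is the larger of the two.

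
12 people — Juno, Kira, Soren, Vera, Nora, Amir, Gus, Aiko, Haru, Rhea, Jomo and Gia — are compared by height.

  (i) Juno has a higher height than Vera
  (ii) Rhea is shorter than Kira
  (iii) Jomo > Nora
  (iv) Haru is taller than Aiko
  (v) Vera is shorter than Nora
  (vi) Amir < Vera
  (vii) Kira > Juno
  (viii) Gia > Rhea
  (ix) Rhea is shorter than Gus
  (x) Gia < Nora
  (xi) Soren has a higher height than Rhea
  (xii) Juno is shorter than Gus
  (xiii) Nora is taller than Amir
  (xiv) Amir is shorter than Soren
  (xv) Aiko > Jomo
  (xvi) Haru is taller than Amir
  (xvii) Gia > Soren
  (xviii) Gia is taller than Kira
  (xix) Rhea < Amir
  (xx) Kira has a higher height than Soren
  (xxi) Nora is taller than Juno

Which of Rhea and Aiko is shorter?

Rhea

Rhea < Amir and Amir < Vera give Rhea < Vera.
With Vera < Juno: Rhea < Amir < Vera < Juno.
With Juno < Kira: Rhea < Amir < Vera < Juno < Kira.
With Kira < Gia: Rhea < Amir < Vera < Juno < Kira < Gia.
Then Gia < Nora extends the chain to Nora.
With Nora < Jomo: Rhea < Amir < Vera < Juno < Kira < Gia < Nora < Jomo.
Then Jomo < Aiko extends the chain to Aiko.
So Rhea < Aiko; Rhea is the shorter of the two.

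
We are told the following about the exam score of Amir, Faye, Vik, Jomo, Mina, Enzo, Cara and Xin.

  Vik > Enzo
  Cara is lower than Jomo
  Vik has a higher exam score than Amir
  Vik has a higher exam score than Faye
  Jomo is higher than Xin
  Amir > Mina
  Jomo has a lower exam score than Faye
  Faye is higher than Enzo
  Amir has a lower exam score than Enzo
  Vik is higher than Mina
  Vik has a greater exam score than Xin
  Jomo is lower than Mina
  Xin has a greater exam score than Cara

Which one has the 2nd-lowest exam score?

Piecing the relations together gives one ordering: Cara < Xin < Jomo < Mina < Amir < Enzo < Faye < Vik.
Counting 2 from the smallest end gives Xin.

Xin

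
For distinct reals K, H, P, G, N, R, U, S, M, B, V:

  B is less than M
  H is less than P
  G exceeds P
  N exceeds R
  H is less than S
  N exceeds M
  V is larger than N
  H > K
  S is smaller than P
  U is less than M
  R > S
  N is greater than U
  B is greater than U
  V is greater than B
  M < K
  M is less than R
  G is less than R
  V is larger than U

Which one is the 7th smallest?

P

Piecing the relations together gives one ordering: U < B < M < K < H < S < P < G < R < N < V.
The 7th smallest is P.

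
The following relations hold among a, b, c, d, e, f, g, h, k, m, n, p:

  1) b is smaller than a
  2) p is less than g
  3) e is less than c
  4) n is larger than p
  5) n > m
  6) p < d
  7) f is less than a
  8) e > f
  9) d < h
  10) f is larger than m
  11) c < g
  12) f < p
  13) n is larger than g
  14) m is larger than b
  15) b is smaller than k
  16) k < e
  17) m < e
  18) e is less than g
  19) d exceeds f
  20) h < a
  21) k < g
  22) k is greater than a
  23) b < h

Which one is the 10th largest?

The consecutive relations fix a unique order: b < m < f < p < d < h < a < k < e < c < g < n.
Counting 10 from the largest end gives f.

f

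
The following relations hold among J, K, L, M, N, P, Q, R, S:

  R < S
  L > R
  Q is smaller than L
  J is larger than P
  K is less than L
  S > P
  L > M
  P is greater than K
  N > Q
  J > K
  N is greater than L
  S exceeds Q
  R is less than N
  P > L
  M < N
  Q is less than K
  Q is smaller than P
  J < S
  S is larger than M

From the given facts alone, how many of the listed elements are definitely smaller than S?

7

Directly below S: R, Q, M, P, J.
One step further: K, L (7 so far).
No other element is forced below S by the given relations, so the count is 7.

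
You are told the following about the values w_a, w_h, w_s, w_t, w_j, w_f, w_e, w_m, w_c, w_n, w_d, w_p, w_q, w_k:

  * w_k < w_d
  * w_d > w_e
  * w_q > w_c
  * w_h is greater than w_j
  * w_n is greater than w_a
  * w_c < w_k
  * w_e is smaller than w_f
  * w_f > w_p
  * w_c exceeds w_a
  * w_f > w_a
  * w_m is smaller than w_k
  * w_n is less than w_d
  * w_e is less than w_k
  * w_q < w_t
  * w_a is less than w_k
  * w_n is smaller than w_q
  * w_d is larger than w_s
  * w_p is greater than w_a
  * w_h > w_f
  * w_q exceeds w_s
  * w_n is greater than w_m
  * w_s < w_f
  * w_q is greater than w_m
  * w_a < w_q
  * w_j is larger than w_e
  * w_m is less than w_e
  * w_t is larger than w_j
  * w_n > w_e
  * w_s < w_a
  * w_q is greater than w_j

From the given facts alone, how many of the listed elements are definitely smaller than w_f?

5

From w_f the given relations immediately reach w_s, w_a, w_p, w_e.
From those, w_m — 5 in total.
No other element is forced below w_f by the given relations, so the count is 5.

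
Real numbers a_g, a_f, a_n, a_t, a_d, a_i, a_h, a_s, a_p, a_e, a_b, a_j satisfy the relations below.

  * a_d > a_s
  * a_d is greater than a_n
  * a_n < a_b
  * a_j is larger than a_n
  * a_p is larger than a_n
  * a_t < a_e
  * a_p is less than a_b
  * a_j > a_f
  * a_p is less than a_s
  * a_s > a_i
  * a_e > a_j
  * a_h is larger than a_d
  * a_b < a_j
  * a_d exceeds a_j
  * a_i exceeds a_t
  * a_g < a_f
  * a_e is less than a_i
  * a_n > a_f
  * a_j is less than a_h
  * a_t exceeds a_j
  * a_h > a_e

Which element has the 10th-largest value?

a_n

The consecutive relations fix a unique order: a_g < a_f < a_n < a_p < a_b < a_j < a_t < a_e < a_i < a_s < a_d < a_h.
Counting 10 from the largest end gives a_n.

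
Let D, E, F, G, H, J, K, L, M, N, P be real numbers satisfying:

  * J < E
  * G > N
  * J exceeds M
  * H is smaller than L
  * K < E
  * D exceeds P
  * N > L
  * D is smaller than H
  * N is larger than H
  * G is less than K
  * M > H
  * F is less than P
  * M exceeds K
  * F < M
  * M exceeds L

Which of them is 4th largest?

Chaining the given pairs: F < P < D < H < L < N < G < K < M < J < E.
The 4th largest is K.

K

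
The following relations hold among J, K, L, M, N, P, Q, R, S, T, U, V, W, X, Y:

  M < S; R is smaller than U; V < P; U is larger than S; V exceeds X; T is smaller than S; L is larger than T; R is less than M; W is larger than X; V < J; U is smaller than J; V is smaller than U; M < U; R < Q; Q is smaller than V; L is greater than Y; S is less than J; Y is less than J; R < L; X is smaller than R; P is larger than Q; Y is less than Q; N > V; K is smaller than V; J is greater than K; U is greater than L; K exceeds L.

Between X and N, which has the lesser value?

X

X < R and R < L give X < L.
With L < K: X < R < L < K.
Then K < V extends the chain to V.
With V < N: X < R < L < K < V < N.
So X < N; X is the smaller of the two.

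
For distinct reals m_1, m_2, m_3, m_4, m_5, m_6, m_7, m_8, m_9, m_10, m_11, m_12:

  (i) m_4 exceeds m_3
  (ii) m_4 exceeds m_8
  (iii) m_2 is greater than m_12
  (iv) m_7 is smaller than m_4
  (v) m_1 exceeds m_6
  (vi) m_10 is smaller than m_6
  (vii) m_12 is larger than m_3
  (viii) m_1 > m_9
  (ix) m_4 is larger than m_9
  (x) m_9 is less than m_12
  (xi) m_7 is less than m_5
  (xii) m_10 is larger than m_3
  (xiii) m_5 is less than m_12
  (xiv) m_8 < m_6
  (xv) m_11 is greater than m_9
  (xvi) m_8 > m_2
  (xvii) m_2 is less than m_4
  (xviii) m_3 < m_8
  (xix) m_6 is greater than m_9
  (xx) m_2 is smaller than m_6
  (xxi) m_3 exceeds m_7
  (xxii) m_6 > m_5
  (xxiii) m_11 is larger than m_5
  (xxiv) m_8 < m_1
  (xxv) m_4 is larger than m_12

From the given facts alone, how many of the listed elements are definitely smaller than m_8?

6

From m_8 the given relations immediately reach m_3, m_2.
From those, m_7, m_12 — 4 in total.
From those, m_9, m_5 — 6 in total.
Nothing else is reachable below m_8; 6 in all.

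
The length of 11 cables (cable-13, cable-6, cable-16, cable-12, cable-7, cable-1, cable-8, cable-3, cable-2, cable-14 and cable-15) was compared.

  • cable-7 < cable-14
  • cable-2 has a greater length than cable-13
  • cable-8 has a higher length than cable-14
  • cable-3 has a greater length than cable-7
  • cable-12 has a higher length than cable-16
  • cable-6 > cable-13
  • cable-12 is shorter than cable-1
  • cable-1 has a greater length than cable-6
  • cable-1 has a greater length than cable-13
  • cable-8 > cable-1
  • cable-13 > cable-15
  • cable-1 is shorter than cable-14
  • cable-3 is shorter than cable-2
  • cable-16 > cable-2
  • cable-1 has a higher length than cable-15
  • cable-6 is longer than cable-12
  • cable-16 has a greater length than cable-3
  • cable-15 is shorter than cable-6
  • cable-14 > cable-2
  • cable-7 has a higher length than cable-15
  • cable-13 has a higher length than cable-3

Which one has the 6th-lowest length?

cable-16

The consecutive relations fix a unique order: cable-15 < cable-7 < cable-3 < cable-13 < cable-2 < cable-16 < cable-12 < cable-6 < cable-1 < cable-14 < cable-8.
Counting 6 from the smallest end gives cable-16.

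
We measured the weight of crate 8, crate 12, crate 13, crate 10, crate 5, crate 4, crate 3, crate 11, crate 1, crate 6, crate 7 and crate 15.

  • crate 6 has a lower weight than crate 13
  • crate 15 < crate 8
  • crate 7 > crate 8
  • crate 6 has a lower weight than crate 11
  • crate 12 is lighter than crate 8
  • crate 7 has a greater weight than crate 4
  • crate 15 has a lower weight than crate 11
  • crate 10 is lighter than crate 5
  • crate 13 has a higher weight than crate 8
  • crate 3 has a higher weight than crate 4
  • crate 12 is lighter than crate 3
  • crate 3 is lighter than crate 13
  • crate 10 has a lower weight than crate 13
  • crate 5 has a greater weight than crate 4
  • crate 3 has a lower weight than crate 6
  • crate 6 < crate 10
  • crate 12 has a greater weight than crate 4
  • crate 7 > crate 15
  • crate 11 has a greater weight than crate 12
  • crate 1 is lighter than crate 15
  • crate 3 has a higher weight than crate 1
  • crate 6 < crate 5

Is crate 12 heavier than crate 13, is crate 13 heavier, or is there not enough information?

Link the given pairs in sequence: crate 12 < crate 3; crate 3 < crate 6; crate 6 < crate 10; crate 10 < crate 13.
Together: crate 12 < crate 3 < crate 6 < crate 10 < crate 13.
So crate 13 is heavier.

crate 13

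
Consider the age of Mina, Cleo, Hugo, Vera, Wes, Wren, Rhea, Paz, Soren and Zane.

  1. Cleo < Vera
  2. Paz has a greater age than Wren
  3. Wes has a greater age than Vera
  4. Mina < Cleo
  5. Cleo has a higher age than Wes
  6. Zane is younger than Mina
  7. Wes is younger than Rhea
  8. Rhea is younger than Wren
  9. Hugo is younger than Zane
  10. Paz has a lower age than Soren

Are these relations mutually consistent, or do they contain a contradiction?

We have Wes < Cleo stated directly, yet also Cleo < Vera < Wes by chaining the others — so Cleo < Wes. Contradiction.

inconsistent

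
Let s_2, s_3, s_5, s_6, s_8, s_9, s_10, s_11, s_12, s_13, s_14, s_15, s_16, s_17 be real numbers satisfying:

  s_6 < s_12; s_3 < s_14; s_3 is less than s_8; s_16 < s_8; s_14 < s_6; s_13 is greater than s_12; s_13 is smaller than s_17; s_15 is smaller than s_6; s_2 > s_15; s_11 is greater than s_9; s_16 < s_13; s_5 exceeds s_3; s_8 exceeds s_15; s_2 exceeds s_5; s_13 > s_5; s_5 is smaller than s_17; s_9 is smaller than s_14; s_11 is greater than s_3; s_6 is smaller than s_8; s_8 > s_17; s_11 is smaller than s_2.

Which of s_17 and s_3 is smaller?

The relevant relations are s_3 < s_14; s_14 < s_6; s_6 < s_12; s_12 < s_13; s_13 < s_17.
Together: s_3 < s_14 < s_6 < s_12 < s_13 < s_17.
So s_3 < s_17; s_3 is the smaller of the two.

s_3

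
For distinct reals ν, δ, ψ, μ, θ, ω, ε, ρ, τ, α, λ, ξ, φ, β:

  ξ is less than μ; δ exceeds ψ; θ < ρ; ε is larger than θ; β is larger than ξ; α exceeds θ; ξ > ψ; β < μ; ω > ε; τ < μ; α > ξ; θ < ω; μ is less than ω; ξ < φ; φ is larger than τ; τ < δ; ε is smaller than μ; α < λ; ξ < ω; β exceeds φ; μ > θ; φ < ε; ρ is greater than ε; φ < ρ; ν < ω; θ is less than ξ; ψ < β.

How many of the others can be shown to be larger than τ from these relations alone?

From τ the given relations immediately reach δ, φ, μ.
From those, β, ε, ρ, ω — 7 in total.
Nothing else is reachable above τ; 7 in all.

7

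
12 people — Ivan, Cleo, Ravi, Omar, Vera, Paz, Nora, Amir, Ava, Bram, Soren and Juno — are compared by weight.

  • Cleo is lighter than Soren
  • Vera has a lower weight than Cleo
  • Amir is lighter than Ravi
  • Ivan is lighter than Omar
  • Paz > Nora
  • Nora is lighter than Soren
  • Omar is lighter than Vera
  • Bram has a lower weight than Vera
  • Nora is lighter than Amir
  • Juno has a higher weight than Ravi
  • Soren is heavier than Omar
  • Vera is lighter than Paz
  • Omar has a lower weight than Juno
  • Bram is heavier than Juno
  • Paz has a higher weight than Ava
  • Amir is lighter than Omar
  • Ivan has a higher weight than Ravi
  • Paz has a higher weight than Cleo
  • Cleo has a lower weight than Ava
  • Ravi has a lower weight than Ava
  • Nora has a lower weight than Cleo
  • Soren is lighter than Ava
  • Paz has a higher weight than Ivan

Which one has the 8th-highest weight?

Chaining the given pairs: Nora < Amir < Ravi < Ivan < Omar < Juno < Bram < Vera < Cleo < Soren < Ava < Paz.
Counting 8 from the largest end gives Omar.

Omar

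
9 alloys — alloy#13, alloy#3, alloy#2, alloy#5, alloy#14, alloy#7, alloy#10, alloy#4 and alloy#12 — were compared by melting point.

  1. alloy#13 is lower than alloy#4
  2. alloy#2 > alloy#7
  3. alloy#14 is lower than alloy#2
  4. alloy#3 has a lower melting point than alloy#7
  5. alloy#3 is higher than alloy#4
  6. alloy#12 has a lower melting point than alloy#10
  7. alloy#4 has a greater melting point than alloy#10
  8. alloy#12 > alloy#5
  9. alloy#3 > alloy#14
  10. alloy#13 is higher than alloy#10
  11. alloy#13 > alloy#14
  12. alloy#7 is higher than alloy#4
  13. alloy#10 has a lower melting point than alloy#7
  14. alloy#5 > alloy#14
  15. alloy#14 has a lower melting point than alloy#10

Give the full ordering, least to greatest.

Nothing is placed below alloy#14, so it is least; from there alloy#14 < alloy#5; alloy#5 < alloy#12; alloy#12 < alloy#10; alloy#10 < alloy#13; alloy#13 < alloy#4; alloy#4 < alloy#3; alloy#3 < alloy#7; alloy#7 < alloy#2, each given directly.

alloy#14 < alloy#5 < alloy#12 < alloy#10 < alloy#13 < alloy#4 < alloy#3 < alloy#7 < alloy#2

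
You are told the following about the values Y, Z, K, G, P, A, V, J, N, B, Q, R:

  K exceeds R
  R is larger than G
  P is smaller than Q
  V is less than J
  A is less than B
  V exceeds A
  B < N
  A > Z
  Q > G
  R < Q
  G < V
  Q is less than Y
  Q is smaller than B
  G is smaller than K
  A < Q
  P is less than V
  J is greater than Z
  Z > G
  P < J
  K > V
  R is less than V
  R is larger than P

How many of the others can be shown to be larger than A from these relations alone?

7

From A the given relations immediately reach V, Q, B.
From those, J, N, Y, K — 7 in total.
No other element is forced above A by the given relations, so the count is 7.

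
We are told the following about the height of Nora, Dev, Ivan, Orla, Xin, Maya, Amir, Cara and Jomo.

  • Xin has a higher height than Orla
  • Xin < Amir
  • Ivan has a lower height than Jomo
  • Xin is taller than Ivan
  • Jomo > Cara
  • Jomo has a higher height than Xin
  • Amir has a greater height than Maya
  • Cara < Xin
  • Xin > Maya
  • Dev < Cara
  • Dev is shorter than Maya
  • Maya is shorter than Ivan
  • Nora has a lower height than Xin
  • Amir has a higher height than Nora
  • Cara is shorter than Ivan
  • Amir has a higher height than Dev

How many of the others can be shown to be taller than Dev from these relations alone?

6

The elements the relations force above Dev are Cara, Maya, Ivan, Xin, Jomo, Amir — no chain reaches any other.
That is 6.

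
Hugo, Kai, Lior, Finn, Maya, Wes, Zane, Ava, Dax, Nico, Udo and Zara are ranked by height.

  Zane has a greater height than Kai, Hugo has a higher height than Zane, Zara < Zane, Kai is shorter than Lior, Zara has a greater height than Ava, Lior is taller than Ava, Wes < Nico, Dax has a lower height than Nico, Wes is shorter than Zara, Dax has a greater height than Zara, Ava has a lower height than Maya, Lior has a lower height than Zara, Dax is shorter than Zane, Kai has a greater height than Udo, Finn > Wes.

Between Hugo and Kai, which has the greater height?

Following the relations from Kai: Kai < Lior < Zara < Dax < Zane < Hugo.
So Kai < Hugo; Hugo is the taller of the two.

Hugo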